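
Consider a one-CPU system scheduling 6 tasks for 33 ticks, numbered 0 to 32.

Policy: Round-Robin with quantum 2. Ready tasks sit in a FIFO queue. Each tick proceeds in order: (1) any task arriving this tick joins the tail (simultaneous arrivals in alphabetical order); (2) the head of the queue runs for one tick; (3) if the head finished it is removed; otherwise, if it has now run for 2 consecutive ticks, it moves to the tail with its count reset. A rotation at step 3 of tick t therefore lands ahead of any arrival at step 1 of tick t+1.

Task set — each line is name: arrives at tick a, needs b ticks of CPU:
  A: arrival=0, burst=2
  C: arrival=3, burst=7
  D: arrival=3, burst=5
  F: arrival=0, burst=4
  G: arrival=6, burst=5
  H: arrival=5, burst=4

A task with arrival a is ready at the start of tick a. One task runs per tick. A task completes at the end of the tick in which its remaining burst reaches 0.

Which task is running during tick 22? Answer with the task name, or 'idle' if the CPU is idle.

t=0: queue=[A,F] q_used=0 → run A
t=1: queue=[A,F] q_used=1 → run A
t=2: queue=[F] q_used=0 → run F
t=3: queue=[F,C,D] q_used=1 → run F
t=4: queue=[C,D,F] q_used=0 → run C
t=5: queue=[C,D,F,H] q_used=1 → run C
t=6: queue=[D,F,H,C,G] q_used=0 → run D
t=7: queue=[D,F,H,C,G] q_used=1 → run D
t=8: queue=[F,H,C,G,D] q_used=0 → run F
t=9: queue=[F,H,C,G,D] q_used=1 → run F
t=10: queue=[H,C,G,D] q_used=0 → run H
t=11: queue=[H,C,G,D] q_used=1 → run H
t=12: queue=[C,G,D,H] q_used=0 → run C
t=13: queue=[C,G,D,H] q_used=1 → run C
t=14: queue=[G,D,H,C] q_used=0 → run G
t=15: queue=[G,D,H,C] q_used=1 → run G
t=16: queue=[D,H,C,G] q_used=0 → run D
t=17: queue=[D,H,C,G] q_used=1 → run D
t=18: queue=[H,C,G,D] q_used=0 → run H
t=19: queue=[H,C,G,D] q_used=1 → run H
t=20: queue=[C,G,D] q_used=0 → run C
t=21: queue=[C,G,D] q_used=1 → run C
t=22: queue=[G,D,C] q_used=0 → run G
t=23: queue=[G,D,C] q_used=1 → run G
t=24: queue=[D,C,G] q_used=0 → run D
t=25: queue=[C,G] q_used=0 → run C
t=26: queue=[G] q_used=0 → run G
t=27: (idle)
t=28: (idle)
t=29: (idle)
t=30: (idle)
t=31: (idle)
t=32: (idle)

running at tick 22 = G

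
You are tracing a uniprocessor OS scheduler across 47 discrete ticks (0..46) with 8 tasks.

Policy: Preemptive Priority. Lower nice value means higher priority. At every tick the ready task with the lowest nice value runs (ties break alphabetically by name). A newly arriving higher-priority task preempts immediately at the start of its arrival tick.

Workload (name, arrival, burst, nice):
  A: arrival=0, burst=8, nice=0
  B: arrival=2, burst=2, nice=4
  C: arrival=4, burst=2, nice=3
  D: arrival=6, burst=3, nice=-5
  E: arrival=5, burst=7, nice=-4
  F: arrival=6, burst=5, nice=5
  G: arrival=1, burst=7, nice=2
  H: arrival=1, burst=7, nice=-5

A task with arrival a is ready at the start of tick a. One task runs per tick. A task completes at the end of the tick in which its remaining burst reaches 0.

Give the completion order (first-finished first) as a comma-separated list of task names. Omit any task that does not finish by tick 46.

t=0: ready={A} → run A
t=1: ready={A,G,H} → run H
t=2: ready={A,B,G,H} → run H
t=3: ready={A,B,G,H} → run H
t=4: ready={A,B,C,G,H} → run H
t=5: ready={A,B,C,E,G,H} → run H
t=6: ready={A,B,C,D,E,F,G,H} → run D
t=7: ready={A,B,C,D,E,F,G,H} → run D
t=8: ready={A,B,C,D,E,F,G,H} → run D
t=9: ready={A,B,C,E,F,G,H} → run H
t=10: ready={A,B,C,E,F,G,H} → run H
t=11: ready={A,B,C,E,F,G} → run E
t=12: ready={A,B,C,E,F,G} → run E
t=13: ready={A,B,C,E,F,G} → run E
t=14: ready={A,B,C,E,F,G} → run E
t=15: ready={A,B,C,E,F,G} → run E
t=16: ready={A,B,C,E,F,G} → run E
t=17: ready={A,B,C,E,F,G} → run E
t=18: ready={A,B,C,F,G} → run A
t=19: ready={A,B,C,F,G} → run A
t=20: ready={A,B,C,F,G} → run A
t=21: ready={A,B,C,F,G} → run A
t=22: ready={A,B,C,F,G} → run A
t=23: ready={A,B,C,F,G} → run A
t=24: ready={A,B,C,F,G} → run A
t=25: ready={B,C,F,G} → run G
t=26: ready={B,C,F,G} → run G
t=27: ready={B,C,F,G} → run G
t=28: ready={B,C,F,G} → run G
t=29: ready={B,C,F,G} → run G
t=30: ready={B,C,F,G} → run G
t=31: ready={B,C,F,G} → run G
t=32: ready={B,C,F} → run C
t=33: ready={B,C,F} → run C
t=34: ready={B,F} → run B
t=35: ready={B,F} → run B
t=36: ready={F} → run F
t=37: ready={F} → run F
t=38: ready={F} → run F
t=39: ready={F} → run F
t=40: ready={F} → run F
t=41: (idle)
t=42: (idle)
t=43: (idle)
t=44: (idle)
t=45: (idle)
t=46: (idle)

completion order = D, H, E, A, G, C, B, F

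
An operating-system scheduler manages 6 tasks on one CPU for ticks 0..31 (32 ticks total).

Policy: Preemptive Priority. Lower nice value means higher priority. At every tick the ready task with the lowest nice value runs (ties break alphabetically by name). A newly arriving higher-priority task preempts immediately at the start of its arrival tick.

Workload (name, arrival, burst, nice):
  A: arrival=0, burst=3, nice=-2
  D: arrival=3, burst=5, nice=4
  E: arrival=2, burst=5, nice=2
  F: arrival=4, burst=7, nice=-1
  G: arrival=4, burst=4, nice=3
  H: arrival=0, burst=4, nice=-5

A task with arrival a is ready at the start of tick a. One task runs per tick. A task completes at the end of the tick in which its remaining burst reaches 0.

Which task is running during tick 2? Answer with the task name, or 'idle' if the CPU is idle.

running at tick 2 = H

t=0: ready={A,H} → run H
t=1: ready={A,H} → run H
t=2: ready={A,E,H} → run H
t=3: ready={A,D,E,H} → run H
t=4: ready={A,D,E,F,G} → run A
t=5: ready={A,D,E,F,G} → run A
t=6: ready={A,D,E,F,G} → run A
t=7: ready={D,E,F,G} → run F
t=8: ready={D,E,F,G} → run F
t=9: ready={D,E,F,G} → run F
t=10: ready={D,E,F,G} → run F
t=11: ready={D,E,F,G} → run F
t=12: ready={D,E,F,G} → run F
t=13: ready={D,E,F,G} → run F
t=14: ready={D,E,G} → run E
t=15: ready={D,E,G} → run E
t=16: ready={D,E,G} → run E
t=17: ready={D,E,G} → run E
t=18: ready={D,E,G} → run E
t=19: ready={D,G} → run G
t=20: ready={D,G} → run G
t=21: ready={D,G} → run G
t=22: ready={D,G} → run G
t=23: ready={D} → run D
t=24: ready={D} → run D
t=25: ready={D} → run D
t=26: ready={D} → run D
t=27: ready={D} → run D
t=28: (idle)
t=29: (idle)
t=30: (idle)
t=31: (idle)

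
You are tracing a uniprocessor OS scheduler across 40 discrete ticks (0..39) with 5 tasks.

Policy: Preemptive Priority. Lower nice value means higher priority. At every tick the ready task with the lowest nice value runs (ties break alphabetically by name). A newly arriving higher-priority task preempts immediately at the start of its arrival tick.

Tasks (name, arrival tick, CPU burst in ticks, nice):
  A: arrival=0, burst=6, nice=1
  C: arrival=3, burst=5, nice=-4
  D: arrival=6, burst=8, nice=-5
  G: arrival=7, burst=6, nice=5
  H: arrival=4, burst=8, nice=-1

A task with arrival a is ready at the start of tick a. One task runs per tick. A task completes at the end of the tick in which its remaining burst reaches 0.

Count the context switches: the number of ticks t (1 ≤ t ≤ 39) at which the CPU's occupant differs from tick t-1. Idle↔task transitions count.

t=0: ready={A} → run A
t=1: ready={A} → run A
t=2: ready={A} → run A
t=3: ready={A,C} → run C
t=4: ready={A,C,H} → run C
t=5: ready={A,C,H} → run C
t=6: ready={A,C,D,H} → run D
t=7: ready={A,C,D,G,H} → run D
t=8: ready={A,C,D,G,H} → run D
t=9: ready={A,C,D,G,H} → run D
t=10: ready={A,C,D,G,H} → run D
t=11: ready={A,C,D,G,H} → run D
t=12: ready={A,C,D,G,H} → run D
t=13: ready={A,C,D,G,H} → run D
t=14: ready={A,C,G,H} → run C
t=15: ready={A,C,G,H} → run C
t=16: ready={A,G,H} → run H
t=17: ready={A,G,H} → run H
t=18: ready={A,G,H} → run H
t=19: ready={A,G,H} → run H
t=20: ready={A,G,H} → run H
t=21: ready={A,G,H} → run H
t=22: ready={A,G,H} → run H
t=23: ready={A,G,H} → run H
t=24: ready={A,G} → run A
t=25: ready={A,G} → run A
t=26: ready={A,G} → run A
t=27: ready={G} → run G
t=28: ready={G} → run G
t=29: ready={G} → run G
t=30: ready={G} → run G
t=31: ready={G} → run G
t=32: ready={G} → run G
t=33: (idle)
t=34: (idle)
t=35: (idle)
t=36: (idle)
t=37: (idle)
t=38: (idle)
t=39: (idle)

context switches = 7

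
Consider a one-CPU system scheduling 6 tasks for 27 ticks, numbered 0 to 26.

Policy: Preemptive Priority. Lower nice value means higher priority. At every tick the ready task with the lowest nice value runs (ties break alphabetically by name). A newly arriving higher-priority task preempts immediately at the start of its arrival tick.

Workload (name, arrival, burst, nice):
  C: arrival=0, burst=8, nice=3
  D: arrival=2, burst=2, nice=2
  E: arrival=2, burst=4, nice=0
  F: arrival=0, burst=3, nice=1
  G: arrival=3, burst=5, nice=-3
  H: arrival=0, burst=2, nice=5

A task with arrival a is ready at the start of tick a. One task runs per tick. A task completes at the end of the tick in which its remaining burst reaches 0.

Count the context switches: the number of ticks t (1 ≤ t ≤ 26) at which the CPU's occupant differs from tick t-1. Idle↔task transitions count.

t=0: ready={C,F,H} → run F
t=1: ready={C,F,H} → run F
t=2: ready={C,D,E,F,H} → run E
t=3: ready={C,D,E,F,G,H} → run G
t=4: ready={C,D,E,F,G,H} → run G
t=5: ready={C,D,E,F,G,H} → run G
t=6: ready={C,D,E,F,G,H} → run G
t=7: ready={C,D,E,F,G,H} → run G
t=8: ready={C,D,E,F,H} → run E
t=9: ready={C,D,E,F,H} → run E
t=10: ready={C,D,E,F,H} → run E
t=11: ready={C,D,F,H} → run F
t=12: ready={C,D,H} → run D
t=13: ready={C,D,H} → run D
t=14: ready={C,H} → run C
t=15: ready={C,H} → run C
t=16: ready={C,H} → run C
t=17: ready={C,H} → run C
t=18: ready={C,H} → run C
t=19: ready={C,H} → run C
t=20: ready={C,H} → run C
t=21: ready={C,H} → run C
t=22: ready={H} → run H
t=23: ready={H} → run H
t=24: (idle)
t=25: (idle)
t=26: (idle)

context switches = 8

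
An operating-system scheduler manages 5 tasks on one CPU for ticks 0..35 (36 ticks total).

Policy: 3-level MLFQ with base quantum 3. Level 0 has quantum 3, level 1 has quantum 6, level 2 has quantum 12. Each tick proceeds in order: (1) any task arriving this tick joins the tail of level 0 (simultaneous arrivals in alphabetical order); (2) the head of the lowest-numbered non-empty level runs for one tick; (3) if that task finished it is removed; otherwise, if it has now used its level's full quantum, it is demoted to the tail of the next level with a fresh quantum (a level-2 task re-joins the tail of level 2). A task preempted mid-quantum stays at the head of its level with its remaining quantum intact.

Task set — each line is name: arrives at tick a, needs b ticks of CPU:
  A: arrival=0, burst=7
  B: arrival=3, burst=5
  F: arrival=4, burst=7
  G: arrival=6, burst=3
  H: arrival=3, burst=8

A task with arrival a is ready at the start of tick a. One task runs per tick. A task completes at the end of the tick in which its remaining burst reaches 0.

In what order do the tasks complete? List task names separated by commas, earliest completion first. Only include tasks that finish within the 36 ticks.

t=0: L0/L1/L2 = A/-/- → run A
t=1: L0/L1/L2 = A/-/- → run A
t=2: L0/L1/L2 = A/-/- → run A
t=3: L0/L1/L2 = BH/A/- → run B
t=4: L0/L1/L2 = BHF/A/- → run B
t=5: L0/L1/L2 = BHF/A/- → run B
t=6: L0/L1/L2 = HFG/AB/- → run H
t=7: L0/L1/L2 = HFG/AB/- → run H
t=8: L0/L1/L2 = HFG/AB/- → run H
t=9: L0/L1/L2 = FG/ABH/- → run F
t=10: L0/L1/L2 = FG/ABH/- → run F
t=11: L0/L1/L2 = FG/ABH/- → run F
t=12: L0/L1/L2 = G/ABHF/- → run G
t=13: L0/L1/L2 = G/ABHF/- → run G
t=14: L0/L1/L2 = G/ABHF/- → run G
t=15: L0/L1/L2 = -/ABHF/- → run A
t=16: L0/L1/L2 = -/ABHF/- → run A
t=17: L0/L1/L2 = -/ABHF/- → run A
t=18: L0/L1/L2 = -/ABHF/- → run A
t=19: L0/L1/L2 = -/BHF/- → run B
t=20: L0/L1/L2 = -/BHF/- → run B
t=21: L0/L1/L2 = -/HF/- → run H
t=22: L0/L1/L2 = -/HF/- → run H
t=23: L0/L1/L2 = -/HF/- → run H
t=24: L0/L1/L2 = -/HF/- → run H
t=25: L0/L1/L2 = -/HF/- → run H
t=26: L0/L1/L2 = -/F/- → run F
t=27: L0/L1/L2 = -/F/- → run F
t=28: L0/L1/L2 = -/F/- → run F
t=29: L0/L1/L2 = -/F/- → run F
t=30: (idle)
t=31: (idle)
t=32: (idle)
t=33: (idle)
t=34: (idle)
t=35: (idle)

completion order = G, A, B, H, F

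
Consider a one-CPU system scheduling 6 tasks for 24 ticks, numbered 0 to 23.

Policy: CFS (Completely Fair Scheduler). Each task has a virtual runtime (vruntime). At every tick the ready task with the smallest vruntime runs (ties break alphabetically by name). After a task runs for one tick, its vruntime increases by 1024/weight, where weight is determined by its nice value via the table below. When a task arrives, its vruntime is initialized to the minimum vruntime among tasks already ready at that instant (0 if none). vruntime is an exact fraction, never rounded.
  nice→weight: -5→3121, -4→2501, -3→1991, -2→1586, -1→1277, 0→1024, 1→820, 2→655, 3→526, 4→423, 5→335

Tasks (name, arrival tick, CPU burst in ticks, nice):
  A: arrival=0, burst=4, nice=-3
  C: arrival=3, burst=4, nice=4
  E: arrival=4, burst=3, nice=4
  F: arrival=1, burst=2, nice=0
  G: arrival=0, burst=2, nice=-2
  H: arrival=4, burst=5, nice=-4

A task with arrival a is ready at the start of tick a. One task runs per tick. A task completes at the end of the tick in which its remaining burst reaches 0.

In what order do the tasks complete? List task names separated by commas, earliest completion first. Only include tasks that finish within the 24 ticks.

t=0: vr[A=0 G=0] → run A
t=1: vr[A=1024/1991 F=0 G=0] → run F
t=2: vr[A=1024/1991 F=1 G=0] → run G
t=3: vr[A=1024/1991 C=1024/1991 F=1 G=512/793] → run A
t=4: vr[A=2048/1991 C=1024/1991 E=1024/1991 F=1 G=512/793 H=1024/1991] → run C
t=5: vr[A=2048/1991 C=2471936/842193 E=1024/1991 F=1 G=512/793 H=1024/1991] → run E
t=6: vr[A=2048/1991 C=2471936/842193 E=2471936/842193 F=1 G=512/793 H=1024/1991] → run H
t=7: vr[A=2048/1991 C=2471936/842193 E=2471936/842193 F=1 G=512/793 H=4599808/4979491] → run G
t=8: vr[A=2048/1991 C=2471936/842193 E=2471936/842193 F=1 H=4599808/4979491] → run H
t=9: vr[A=2048/1991 C=2471936/842193 E=2471936/842193 F=1 H=6638592/4979491] → run F
t=10: vr[A=2048/1991 C=2471936/842193 E=2471936/842193 H=6638592/4979491] → run A
t=11: vr[A=3072/1991 C=2471936/842193 E=2471936/842193 H=6638592/4979491] → run H
t=12: vr[A=3072/1991 C=2471936/842193 E=2471936/842193 H=8677376/4979491] → run A
t=13: vr[C=2471936/842193 E=2471936/842193 H=8677376/4979491] → run H
t=14: vr[C=2471936/842193 E=2471936/842193 H=10716160/4979491] → run H
t=15: vr[C=2471936/842193 E=2471936/842193] → run C
t=16: vr[C=4510720/842193 E=2471936/842193] → run E
t=17: vr[C=4510720/842193 E=4510720/842193] → run C
t=18: vr[C=2183168/280731 E=4510720/842193] → run E
t=19: vr[C=2183168/280731] → run C
t=20: (idle)
t=21: (idle)
t=22: (idle)
t=23: (idle)

completion order = G, F, A, H, E, C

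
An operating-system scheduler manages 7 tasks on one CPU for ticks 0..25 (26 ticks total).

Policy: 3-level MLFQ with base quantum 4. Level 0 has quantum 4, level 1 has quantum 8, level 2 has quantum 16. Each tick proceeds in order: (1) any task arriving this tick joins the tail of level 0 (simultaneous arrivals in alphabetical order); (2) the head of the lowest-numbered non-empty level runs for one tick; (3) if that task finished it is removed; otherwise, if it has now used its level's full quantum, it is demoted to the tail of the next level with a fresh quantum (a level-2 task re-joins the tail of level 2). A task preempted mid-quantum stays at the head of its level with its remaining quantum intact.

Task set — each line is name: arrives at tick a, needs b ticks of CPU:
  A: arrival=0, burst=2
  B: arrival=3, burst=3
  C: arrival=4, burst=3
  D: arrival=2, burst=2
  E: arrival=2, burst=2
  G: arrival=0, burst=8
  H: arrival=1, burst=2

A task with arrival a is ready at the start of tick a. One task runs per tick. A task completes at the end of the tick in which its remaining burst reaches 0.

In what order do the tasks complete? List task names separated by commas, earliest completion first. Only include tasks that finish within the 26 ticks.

t=0: L0/L1/L2 = AG/-/- → run A
t=1: L0/L1/L2 = AGH/-/- → run A
t=2: L0/L1/L2 = GHDE/-/- → run G
t=3: L0/L1/L2 = GHDEB/-/- → run G
t=4: L0/L1/L2 = GHDEBC/-/- → run G
t=5: L0/L1/L2 = GHDEBC/-/- → run G
t=6: L0/L1/L2 = HDEBC/G/- → run H
t=7: L0/L1/L2 = HDEBC/G/- → run H
t=8: L0/L1/L2 = DEBC/G/- → run D
t=9: L0/L1/L2 = DEBC/G/- → run D
t=10: L0/L1/L2 = EBC/G/- → run E
t=11: L0/L1/L2 = EBC/G/- → run E
t=12: L0/L1/L2 = BC/G/- → run B
t=13: L0/L1/L2 = BC/G/- → run B
t=14: L0/L1/L2 = BC/G/- → run B
t=15: L0/L1/L2 = C/G/- → run C
t=16: L0/L1/L2 = C/G/- → run C
t=17: L0/L1/L2 = C/G/- → run C
t=18: L0/L1/L2 = -/G/- → run G
t=19: L0/L1/L2 = -/G/- → run G
t=20: L0/L1/L2 = -/G/- → run G
t=21: L0/L1/L2 = -/G/- → run G
t=22: (idle)
t=23: (idle)
t=24: (idle)
t=25: (idle)

completion order = A, H, D, E, B, C, G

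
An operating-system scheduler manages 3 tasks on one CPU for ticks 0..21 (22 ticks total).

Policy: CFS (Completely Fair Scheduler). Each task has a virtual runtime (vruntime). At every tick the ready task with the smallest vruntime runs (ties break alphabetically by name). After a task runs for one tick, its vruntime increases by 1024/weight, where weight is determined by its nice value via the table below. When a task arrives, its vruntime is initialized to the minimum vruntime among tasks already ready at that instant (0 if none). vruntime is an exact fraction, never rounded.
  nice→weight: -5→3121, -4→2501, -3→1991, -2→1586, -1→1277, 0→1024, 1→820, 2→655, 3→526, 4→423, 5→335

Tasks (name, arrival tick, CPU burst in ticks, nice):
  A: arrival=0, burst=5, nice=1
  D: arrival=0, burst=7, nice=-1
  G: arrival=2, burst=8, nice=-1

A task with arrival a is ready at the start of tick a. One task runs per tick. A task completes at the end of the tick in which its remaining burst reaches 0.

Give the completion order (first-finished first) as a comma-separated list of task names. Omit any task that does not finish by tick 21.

t=0: vr[A=0 D=0] → run A
t=1: vr[A=256/205 D=0] → run D
t=2: vr[A=256/205 D=1024/1277 G=1024/1277] → run D
t=3: vr[A=256/205 D=2048/1277 G=1024/1277] → run G
t=4: vr[A=256/205 D=2048/1277 G=2048/1277] → run A
t=5: vr[A=512/205 D=2048/1277 G=2048/1277] → run D
t=6: vr[A=512/205 D=3072/1277 G=2048/1277] → run G
t=7: vr[A=512/205 D=3072/1277 G=3072/1277] → run D
t=8: vr[A=512/205 D=4096/1277 G=3072/1277] → run G
t=9: vr[A=512/205 D=4096/1277 G=4096/1277] → run A
t=10: vr[A=768/205 D=4096/1277 G=4096/1277] → run D
t=11: vr[A=768/205 D=5120/1277 G=4096/1277] → run G
t=12: vr[A=768/205 D=5120/1277 G=5120/1277] → run A
t=13: vr[A=1024/205 D=5120/1277 G=5120/1277] → run D
t=14: vr[A=1024/205 D=6144/1277 G=5120/1277] → run G
t=15: vr[A=1024/205 D=6144/1277 G=6144/1277] → run D
t=16: vr[A=1024/205 G=6144/1277] → run G
t=17: vr[A=1024/205 G=7168/1277] → run A
t=18: vr[G=7168/1277] → run G
t=19: vr[G=8192/1277] → run G
t=20: (idle)
t=21: (idle)

completion order = D, A, G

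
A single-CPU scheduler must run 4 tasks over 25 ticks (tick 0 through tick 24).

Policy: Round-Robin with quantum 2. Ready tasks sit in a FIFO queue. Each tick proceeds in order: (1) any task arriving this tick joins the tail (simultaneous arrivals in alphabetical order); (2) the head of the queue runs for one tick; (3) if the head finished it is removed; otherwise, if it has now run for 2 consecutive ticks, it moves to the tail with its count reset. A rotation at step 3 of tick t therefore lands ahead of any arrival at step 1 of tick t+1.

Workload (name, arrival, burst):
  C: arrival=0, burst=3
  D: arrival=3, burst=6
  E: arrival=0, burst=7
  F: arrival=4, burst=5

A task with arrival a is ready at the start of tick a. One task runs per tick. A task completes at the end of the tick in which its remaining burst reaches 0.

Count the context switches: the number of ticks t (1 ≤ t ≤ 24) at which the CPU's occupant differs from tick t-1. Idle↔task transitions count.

context switches = 12

t=0: queue=[C,E] q_used=0 → run C
t=1: queue=[C,E] q_used=1 → run C
t=2: queue=[E,C] q_used=0 → run E
t=3: queue=[E,C,D] q_used=1 → run E
t=4: queue=[C,D,E,F] q_used=0 → run C
t=5: queue=[D,E,F] q_used=0 → run D
t=6: queue=[D,E,F] q_used=1 → run D
t=7: queue=[E,F,D] q_used=0 → run E
t=8: queue=[E,F,D] q_used=1 → run E
t=9: queue=[F,D,E] q_used=0 → run F
t=10: queue=[F,D,E] q_used=1 → run F
t=11: queue=[D,E,F] q_used=0 → run D
t=12: queue=[D,E,F] q_used=1 → run D
t=13: queue=[E,F,D] q_used=0 → run E
t=14: queue=[E,F,D] q_used=1 → run E
t=15: queue=[F,D,E] q_used=0 → run F
t=16: queue=[F,D,E] q_used=1 → run F
t=17: queue=[D,E,F] q_used=0 → run D
t=18: queue=[D,E,F] q_used=1 → run D
t=19: queue=[E,F] q_used=0 → run E
t=20: queue=[F] q_used=0 → run F
t=21: (idle)
t=22: (idle)
t=23: (idle)
t=24: (idle)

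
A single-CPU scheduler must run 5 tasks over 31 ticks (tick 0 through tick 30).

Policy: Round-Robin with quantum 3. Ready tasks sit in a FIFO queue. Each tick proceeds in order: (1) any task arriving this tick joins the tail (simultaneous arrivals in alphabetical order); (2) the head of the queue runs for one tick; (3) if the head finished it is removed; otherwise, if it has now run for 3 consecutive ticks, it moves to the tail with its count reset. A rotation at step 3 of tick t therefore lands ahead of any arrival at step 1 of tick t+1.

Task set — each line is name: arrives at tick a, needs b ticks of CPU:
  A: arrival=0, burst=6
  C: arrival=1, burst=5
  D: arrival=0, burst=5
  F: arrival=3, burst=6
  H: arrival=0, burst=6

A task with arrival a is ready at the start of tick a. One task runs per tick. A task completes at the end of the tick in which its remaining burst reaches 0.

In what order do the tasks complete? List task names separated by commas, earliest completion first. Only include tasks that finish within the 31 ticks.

completion order = A, D, H, C, F

t=0: queue=[A,D,H] q_used=0 → run A
t=1: queue=[A,D,H,C] q_used=1 → run A
t=2: queue=[A,D,H,C] q_used=2 → run A
t=3: queue=[D,H,C,A,F] q_used=0 → run D
t=4: queue=[D,H,C,A,F] q_used=1 → run D
t=5: queue=[D,H,C,A,F] q_used=2 → run D
t=6: queue=[H,C,A,F,D] q_used=0 → run H
t=7: queue=[H,C,A,F,D] q_used=1 → run H
t=8: queue=[H,C,A,F,D] q_used=2 → run H
t=9: queue=[C,A,F,D,H] q_used=0 → run C
t=10: queue=[C,A,F,D,H] q_used=1 → run C
t=11: queue=[C,A,F,D,H] q_used=2 → run C
t=12: queue=[A,F,D,H,C] q_used=0 → run A
t=13: queue=[A,F,D,H,C] q_used=1 → run A
t=14: queue=[A,F,D,H,C] q_used=2 → run A
t=15: queue=[F,D,H,C] q_used=0 → run F
t=16: queue=[F,D,H,C] q_used=1 → run F
t=17: queue=[F,D,H,C] q_used=2 → run F
t=18: queue=[D,H,C,F] q_used=0 → run D
t=19: queue=[D,H,C,F] q_used=1 → run D
t=20: queue=[H,C,F] q_used=0 → run H
t=21: queue=[H,C,F] q_used=1 → run H
t=22: queue=[H,C,F] q_used=2 → run H
t=23: queue=[C,F] q_used=0 → run C
t=24: queue=[C,F] q_used=1 → run C
t=25: queue=[F] q_used=0 → run F
t=26: queue=[F] q_used=1 → run F
t=27: queue=[F] q_used=2 → run F
t=28: (idle)
t=29: (idle)
t=30: (idle)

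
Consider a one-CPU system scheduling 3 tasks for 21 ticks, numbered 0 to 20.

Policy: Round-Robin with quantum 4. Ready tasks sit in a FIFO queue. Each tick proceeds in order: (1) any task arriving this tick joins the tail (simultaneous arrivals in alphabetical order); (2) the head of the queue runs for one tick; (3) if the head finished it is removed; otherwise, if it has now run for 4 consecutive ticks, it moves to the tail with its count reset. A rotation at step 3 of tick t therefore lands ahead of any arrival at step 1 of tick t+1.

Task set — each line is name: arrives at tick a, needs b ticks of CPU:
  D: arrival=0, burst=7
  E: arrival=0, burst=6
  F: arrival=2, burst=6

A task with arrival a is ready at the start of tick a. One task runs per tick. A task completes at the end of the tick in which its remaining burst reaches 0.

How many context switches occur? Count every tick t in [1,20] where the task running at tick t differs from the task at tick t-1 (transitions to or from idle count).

context switches = 6

t=0: queue=[D,E] q_used=0 → run D
t=1: queue=[D,E] q_used=1 → run D
t=2: queue=[D,E,F] q_used=2 → run D
t=3: queue=[D,E,F] q_used=3 → run D
t=4: queue=[E,F,D] q_used=0 → run E
t=5: queue=[E,F,D] q_used=1 → run E
t=6: queue=[E,F,D] q_used=2 → run E
t=7: queue=[E,F,D] q_used=3 → run E
t=8: queue=[F,D,E] q_used=0 → run F
t=9: queue=[F,D,E] q_used=1 → run F
t=10: queue=[F,D,E] q_used=2 → run F
t=11: queue=[F,D,E] q_used=3 → run F
t=12: queue=[D,E,F] q_used=0 → run D
t=13: queue=[D,E,F] q_used=1 → run D
t=14: queue=[D,E,F] q_used=2 → run D
t=15: queue=[E,F] q_used=0 → run E
t=16: queue=[E,F] q_used=1 → run E
t=17: queue=[F] q_used=0 → run F
t=18: queue=[F] q_used=1 → run F
t=19: (idle)
t=20: (idle)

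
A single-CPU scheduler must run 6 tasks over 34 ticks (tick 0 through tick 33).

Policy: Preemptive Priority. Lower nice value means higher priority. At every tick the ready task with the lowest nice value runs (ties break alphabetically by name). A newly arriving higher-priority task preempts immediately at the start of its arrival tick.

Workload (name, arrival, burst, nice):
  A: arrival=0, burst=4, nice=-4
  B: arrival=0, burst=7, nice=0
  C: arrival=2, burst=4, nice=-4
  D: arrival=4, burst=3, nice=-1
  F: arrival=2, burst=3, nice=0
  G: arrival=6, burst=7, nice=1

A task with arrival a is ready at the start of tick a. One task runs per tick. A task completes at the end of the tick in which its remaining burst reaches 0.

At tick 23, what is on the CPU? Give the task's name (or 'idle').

t=0: ready={A,B} → run A
t=1: ready={A,B} → run A
t=2: ready={A,B,C,F} → run A
t=3: ready={A,B,C,F} → run A
t=4: ready={B,C,D,F} → run C
t=5: ready={B,C,D,F} → run C
t=6: ready={B,C,D,F,G} → run C
t=7: ready={B,C,D,F,G} → run C
t=8: ready={B,D,F,G} → run D
t=9: ready={B,D,F,G} → run D
t=10: ready={B,D,F,G} → run D
t=11: ready={B,F,G} → run B
t=12: ready={B,F,G} → run B
t=13: ready={B,F,G} → run B
t=14: ready={B,F,G} → run B
t=15: ready={B,F,G} → run B
t=16: ready={B,F,G} → run B
t=17: ready={B,F,G} → run B
t=18: ready={F,G} → run F
t=19: ready={F,G} → run F
t=20: ready={F,G} → run F
t=21: ready={G} → run G
t=22: ready={G} → run G
t=23: ready={G} → run G
t=24: ready={G} → run G
t=25: ready={G} → run G
t=26: ready={G} → run G
t=27: ready={G} → run G
t=28: (idle)
t=29: (idle)
t=30: (idle)
t=31: (idle)
t=32: (idle)
t=33: (idle)

running at tick 23 = G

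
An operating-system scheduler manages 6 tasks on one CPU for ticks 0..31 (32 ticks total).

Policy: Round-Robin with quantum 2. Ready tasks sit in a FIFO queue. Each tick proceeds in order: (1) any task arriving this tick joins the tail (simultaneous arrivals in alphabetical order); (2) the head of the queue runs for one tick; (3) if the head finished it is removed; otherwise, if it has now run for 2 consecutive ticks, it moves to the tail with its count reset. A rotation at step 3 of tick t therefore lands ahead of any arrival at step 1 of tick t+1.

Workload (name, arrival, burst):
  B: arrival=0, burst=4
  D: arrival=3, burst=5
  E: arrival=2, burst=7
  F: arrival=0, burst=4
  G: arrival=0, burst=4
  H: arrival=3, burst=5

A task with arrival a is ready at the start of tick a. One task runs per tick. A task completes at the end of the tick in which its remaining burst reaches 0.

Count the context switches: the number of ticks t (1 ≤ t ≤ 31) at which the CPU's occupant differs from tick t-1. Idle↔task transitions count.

context switches = 16

t=0: queue=[B,F,G] q_used=0 → run B
t=1: queue=[B,F,G] q_used=1 → run B
t=2: queue=[F,G,B,E] q_used=0 → run F
t=3: queue=[F,G,B,E,D,H] q_used=1 → run F
t=4: queue=[G,B,E,D,H,F] q_used=0 → run G
t=5: queue=[G,B,E,D,H,F] q_used=1 → run G
t=6: queue=[B,E,D,H,F,G] q_used=0 → run B
t=7: queue=[B,E,D,H,F,G] q_used=1 → run B
t=8: queue=[E,D,H,F,G] q_used=0 → run E
t=9: queue=[E,D,H,F,G] q_used=1 → run E
t=10: queue=[D,H,F,G,E] q_used=0 → run D
t=11: queue=[D,H,F,G,E] q_used=1 → run D
t=12: queue=[H,F,G,E,D] q_used=0 → run H
t=13: queue=[H,F,G,E,D] q_used=1 → run H
t=14: queue=[F,G,E,D,H] q_used=0 → run F
t=15: queue=[F,G,E,D,H] q_used=1 → run F
t=16: queue=[G,E,D,H] q_used=0 → run G
t=17: queue=[G,E,D,H] q_used=1 → run G
t=18: queue=[E,D,H] q_used=0 → run E
t=19: queue=[E,D,H] q_used=1 → run E
t=20: queue=[D,H,E] q_used=0 → run D
t=21: queue=[D,H,E] q_used=1 → run D
t=22: queue=[H,E,D] q_used=0 → run H
t=23: queue=[H,E,D] q_used=1 → run H
t=24: queue=[E,D,H] q_used=0 → run E
t=25: queue=[E,D,H] q_used=1 → run E
t=26: queue=[D,H,E] q_used=0 → run D
t=27: queue=[H,E] q_used=0 → run H
t=28: queue=[E] q_used=0 → run E
t=29: (idle)
t=30: (idle)
t=31: (idle)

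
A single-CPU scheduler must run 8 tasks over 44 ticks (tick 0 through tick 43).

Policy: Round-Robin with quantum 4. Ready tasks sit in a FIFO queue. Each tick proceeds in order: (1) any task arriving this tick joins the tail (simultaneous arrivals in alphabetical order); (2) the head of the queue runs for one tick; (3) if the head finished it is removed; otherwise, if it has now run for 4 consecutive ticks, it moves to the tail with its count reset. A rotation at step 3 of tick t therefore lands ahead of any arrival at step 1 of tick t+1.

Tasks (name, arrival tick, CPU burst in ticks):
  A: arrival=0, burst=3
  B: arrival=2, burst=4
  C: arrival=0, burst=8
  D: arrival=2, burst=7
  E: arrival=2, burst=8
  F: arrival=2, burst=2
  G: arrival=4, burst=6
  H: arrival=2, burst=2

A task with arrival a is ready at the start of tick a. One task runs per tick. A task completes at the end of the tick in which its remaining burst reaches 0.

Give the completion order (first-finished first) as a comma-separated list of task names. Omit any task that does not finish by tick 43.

completion order = A, B, F, H, C, D, E, G

t=0: queue=[A,C] q_used=0 → run A
t=1: queue=[A,C] q_used=1 → run A
t=2: queue=[A,C,B,D,E,F,H] q_used=2 → run A
t=3: queue=[C,B,D,E,F,H] q_used=0 → run C
t=4: queue=[C,B,D,E,F,H,G] q_used=1 → run C
t=5: queue=[C,B,D,E,F,H,G] q_used=2 → run C
t=6: queue=[C,B,D,E,F,H,G] q_used=3 → run C
t=7: queue=[B,D,E,F,H,G,C] q_used=0 → run B
t=8: queue=[B,D,E,F,H,G,C] q_used=1 → run B
t=9: queue=[B,D,E,F,H,G,C] q_used=2 → run B
t=10: queue=[B,D,E,F,H,G,C] q_used=3 → run B
t=11: queue=[D,E,F,H,G,C] q_used=0 → run D
t=12: queue=[D,E,F,H,G,C] q_used=1 → run D
t=13: queue=[D,E,F,H,G,C] q_used=2 → run D
t=14: queue=[D,E,F,H,G,C] q_used=3 → run D
t=15: queue=[E,F,H,G,C,D] q_used=0 → run E
t=16: queue=[E,F,H,G,C,D] q_used=1 → run E
t=17: queue=[E,F,H,G,C,D] q_used=2 → run E
t=18: queue=[E,F,H,G,C,D] q_used=3 → run E
t=19: queue=[F,H,G,C,D,E] q_used=0 → run F
t=20: queue=[F,H,G,C,D,E] q_used=1 → run F
t=21: queue=[H,G,C,D,E] q_used=0 → run H
t=22: queue=[H,G,C,D,E] q_used=1 → run H
t=23: queue=[G,C,D,E] q_used=0 → run G
t=24: queue=[G,C,D,E] q_used=1 → run G
t=25: queue=[G,C,D,E] q_used=2 → run G
t=26: queue=[G,C,D,E] q_used=3 → run G
t=27: queue=[C,D,E,G] q_used=0 → run C
t=28: queue=[C,D,E,G] q_used=1 → run C
t=29: queue=[C,D,E,G] q_used=2 → run C
t=30: queue=[C,D,E,G] q_used=3 → run C
t=31: queue=[D,E,G] q_used=0 → run D
t=32: queue=[D,E,G] q_used=1 → run D
t=33: queue=[D,E,G] q_used=2 → run D
t=34: queue=[E,G] q_used=0 → run E
t=35: queue=[E,G] q_used=1 → run E
t=36: queue=[E,G] q_used=2 → run E
t=37: queue=[E,G] q_used=3 → run E
t=38: queue=[G] q_used=0 → run G
t=39: queue=[G] q_used=1 → run G
t=40: (idle)
t=41: (idle)
t=42: (idle)
t=43: (idle)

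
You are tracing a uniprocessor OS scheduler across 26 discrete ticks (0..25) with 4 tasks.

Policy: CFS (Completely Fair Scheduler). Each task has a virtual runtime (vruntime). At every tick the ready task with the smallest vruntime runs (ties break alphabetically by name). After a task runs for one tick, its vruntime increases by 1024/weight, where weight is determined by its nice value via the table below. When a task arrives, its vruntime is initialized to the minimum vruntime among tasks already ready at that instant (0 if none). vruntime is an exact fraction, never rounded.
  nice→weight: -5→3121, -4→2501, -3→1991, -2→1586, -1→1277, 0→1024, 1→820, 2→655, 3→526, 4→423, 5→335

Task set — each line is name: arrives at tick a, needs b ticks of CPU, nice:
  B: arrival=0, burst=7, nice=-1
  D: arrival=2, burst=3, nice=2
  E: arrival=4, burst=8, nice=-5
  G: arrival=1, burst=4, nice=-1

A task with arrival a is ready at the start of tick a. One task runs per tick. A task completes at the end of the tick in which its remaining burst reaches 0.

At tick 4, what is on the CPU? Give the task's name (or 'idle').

running at tick 4 = B

t=0: vr[B=0] → run B
t=1: vr[B=1024/1277 G=1024/1277] → run B
t=2: vr[B=2048/1277 D=1024/1277 G=1024/1277] → run D
t=3: vr[B=2048/1277 D=1978368/836435 G=1024/1277] → run G
t=4: vr[B=2048/1277 D=1978368/836435 E=2048/1277 G=2048/1277] → run B
t=5: vr[B=3072/1277 D=1978368/836435 E=2048/1277 G=2048/1277] → run E
t=6: vr[B=3072/1277 D=1978368/836435 E=7699456/3985517 G=2048/1277] → run G
t=7: vr[B=3072/1277 D=1978368/836435 E=7699456/3985517 G=3072/1277] → run E
t=8: vr[B=3072/1277 D=1978368/836435 E=9007104/3985517 G=3072/1277] → run E
t=9: vr[B=3072/1277 D=1978368/836435 E=10314752/3985517 G=3072/1277] → run D
t=10: vr[B=3072/1277 D=3286016/836435 E=10314752/3985517 G=3072/1277] → run B
t=11: vr[B=4096/1277 D=3286016/836435 E=10314752/3985517 G=3072/1277] → run G
t=12: vr[B=4096/1277 D=3286016/836435 E=10314752/3985517 G=4096/1277] → run E
t=13: vr[B=4096/1277 D=3286016/836435 E=11622400/3985517 G=4096/1277] → run E
t=14: vr[B=4096/1277 D=3286016/836435 E=12930048/3985517 G=4096/1277] → run B
t=15: vr[B=5120/1277 D=3286016/836435 E=12930048/3985517 G=4096/1277] → run G
t=16: vr[B=5120/1277 D=3286016/836435 E=12930048/3985517] → run E
t=17: vr[B=5120/1277 D=3286016/836435 E=14237696/3985517] → run E
t=18: vr[B=5120/1277 D=3286016/836435 E=15545344/3985517] → run E
t=19: vr[B=5120/1277 D=3286016/836435] → run D
t=20: vr[B=5120/1277] → run B
t=21: vr[B=6144/1277] → run B
t=22: (idle)
t=23: (idle)
t=24: (idle)
t=25: (idle)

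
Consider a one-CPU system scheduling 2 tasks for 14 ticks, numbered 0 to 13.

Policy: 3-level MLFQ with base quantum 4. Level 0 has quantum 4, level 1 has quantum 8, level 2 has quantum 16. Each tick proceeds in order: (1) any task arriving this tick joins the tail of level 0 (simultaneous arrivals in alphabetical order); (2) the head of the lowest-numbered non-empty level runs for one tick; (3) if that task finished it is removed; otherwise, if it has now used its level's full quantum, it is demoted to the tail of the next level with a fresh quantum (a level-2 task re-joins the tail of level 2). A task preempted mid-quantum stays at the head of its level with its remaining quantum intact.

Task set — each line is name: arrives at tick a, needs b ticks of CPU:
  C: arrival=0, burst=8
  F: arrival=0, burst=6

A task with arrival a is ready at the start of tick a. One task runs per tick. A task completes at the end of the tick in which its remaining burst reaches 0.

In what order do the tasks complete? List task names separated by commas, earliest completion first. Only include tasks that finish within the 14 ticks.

completion order = C, F

t=0: L0/L1/L2 = CF/-/- → run C
t=1: L0/L1/L2 = CF/-/- → run C
t=2: L0/L1/L2 = CF/-/- → run C
t=3: L0/L1/L2 = CF/-/- → run C
t=4: L0/L1/L2 = F/C/- → run F
t=5: L0/L1/L2 = F/C/- → run F
t=6: L0/L1/L2 = F/C/- → run F
t=7: L0/L1/L2 = F/C/- → run F
t=8: L0/L1/L2 = -/CF/- → run C
t=9: L0/L1/L2 = -/CF/- → run C
t=10: L0/L1/L2 = -/CF/- → run C
t=11: L0/L1/L2 = -/CF/- → run C
t=12: L0/L1/L2 = -/F/- → run F
t=13: L0/L1/L2 = -/F/- → run F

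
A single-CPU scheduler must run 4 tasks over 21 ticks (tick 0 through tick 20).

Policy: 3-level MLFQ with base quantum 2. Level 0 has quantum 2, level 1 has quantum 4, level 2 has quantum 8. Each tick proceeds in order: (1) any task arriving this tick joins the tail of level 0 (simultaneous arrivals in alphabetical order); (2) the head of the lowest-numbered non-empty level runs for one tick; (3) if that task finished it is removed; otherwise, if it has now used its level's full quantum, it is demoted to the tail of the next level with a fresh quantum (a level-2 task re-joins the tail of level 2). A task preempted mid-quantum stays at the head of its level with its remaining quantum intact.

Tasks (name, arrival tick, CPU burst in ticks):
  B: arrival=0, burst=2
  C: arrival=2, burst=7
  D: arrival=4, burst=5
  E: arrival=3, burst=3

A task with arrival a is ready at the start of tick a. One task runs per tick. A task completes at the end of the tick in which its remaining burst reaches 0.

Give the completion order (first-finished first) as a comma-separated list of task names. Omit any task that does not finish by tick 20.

completion order = B, E, D, C

t=0: L0/L1/L2 = B/-/- → run B
t=1: L0/L1/L2 = B/-/- → run B
t=2: L0/L1/L2 = C/-/- → run C
t=3: L0/L1/L2 = CE/-/- → run C
t=4: L0/L1/L2 = ED/C/- → run E
t=5: L0/L1/L2 = ED/C/- → run E
t=6: L0/L1/L2 = D/CE/- → run D
t=7: L0/L1/L2 = D/CE/- → run D
t=8: L0/L1/L2 = -/CED/- → run C
t=9: L0/L1/L2 = -/CED/- → run C
t=10: L0/L1/L2 = -/CED/- → run C
t=11: L0/L1/L2 = -/CED/- → run C
t=12: L0/L1/L2 = -/ED/C → run E
t=13: L0/L1/L2 = -/D/C → run D
t=14: L0/L1/L2 = -/D/C → run D
t=15: L0/L1/L2 = -/D/C → run D
t=16: L0/L1/L2 = -/-/C → run C
t=17: (idle)
t=18: (idle)
t=19: (idle)
t=20: (idle)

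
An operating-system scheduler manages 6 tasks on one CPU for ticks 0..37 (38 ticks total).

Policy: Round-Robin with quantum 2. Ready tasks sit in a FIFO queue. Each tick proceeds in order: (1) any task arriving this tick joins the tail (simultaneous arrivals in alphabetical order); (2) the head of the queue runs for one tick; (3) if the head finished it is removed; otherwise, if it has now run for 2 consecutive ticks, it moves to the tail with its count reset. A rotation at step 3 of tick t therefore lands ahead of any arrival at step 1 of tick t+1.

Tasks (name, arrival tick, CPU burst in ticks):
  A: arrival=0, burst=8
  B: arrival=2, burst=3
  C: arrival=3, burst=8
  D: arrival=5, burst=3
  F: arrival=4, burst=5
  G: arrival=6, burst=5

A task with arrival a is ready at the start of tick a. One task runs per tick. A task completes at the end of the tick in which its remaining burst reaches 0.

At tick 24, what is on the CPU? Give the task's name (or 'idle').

t=0: queue=[A] q_used=0 → run A
t=1: queue=[A] q_used=1 → run A
t=2: queue=[A,B] q_used=0 → run A
t=3: queue=[A,B,C] q_used=1 → run A
t=4: queue=[B,C,A,F] q_used=0 → run B
t=5: queue=[B,C,A,F,D] q_used=1 → run B
t=6: queue=[C,A,F,D,B,G] q_used=0 → run C
t=7: queue=[C,A,F,D,B,G] q_used=1 → run C
t=8: queue=[A,F,D,B,G,C] q_used=0 → run A
t=9: queue=[A,F,D,B,G,C] q_used=1 → run A
t=10: queue=[F,D,B,G,C,A] q_used=0 → run F
t=11: queue=[F,D,B,G,C,A] q_used=1 → run F
t=12: queue=[D,B,G,C,A,F] q_used=0 → run D
t=13: queue=[D,B,G,C,A,F] q_used=1 → run D
t=14: queue=[B,G,C,A,F,D] q_used=0 → run B
t=15: queue=[G,C,A,F,D] q_used=0 → run G
t=16: queue=[G,C,A,F,D] q_used=1 → run G
t=17: queue=[C,A,F,D,G] q_used=0 → run C
t=18: queue=[C,A,F,D,G] q_used=1 → run C
t=19: queue=[A,F,D,G,C] q_used=0 → run A
t=20: queue=[A,F,D,G,C] q_used=1 → run A
t=21: queue=[F,D,G,C] q_used=0 → run F
t=22: queue=[F,D,G,C] q_used=1 → run F
t=23: queue=[D,G,C,F] q_used=0 → run D
t=24: queue=[G,C,F] q_used=0 → run G
t=25: queue=[G,C,F] q_used=1 → run G
t=26: queue=[C,F,G] q_used=0 → run C
t=27: queue=[C,F,G] q_used=1 → run C
t=28: queue=[F,G,C] q_used=0 → run F
t=29: queue=[G,C] q_used=0 → run G
t=30: queue=[C] q_used=0 → run C
t=31: queue=[C] q_used=1 → run C
t=32: (idle)
t=33: (idle)
t=34: (idle)
t=35: (idle)
t=36: (idle)
t=37: (idle)

running at tick 24 = G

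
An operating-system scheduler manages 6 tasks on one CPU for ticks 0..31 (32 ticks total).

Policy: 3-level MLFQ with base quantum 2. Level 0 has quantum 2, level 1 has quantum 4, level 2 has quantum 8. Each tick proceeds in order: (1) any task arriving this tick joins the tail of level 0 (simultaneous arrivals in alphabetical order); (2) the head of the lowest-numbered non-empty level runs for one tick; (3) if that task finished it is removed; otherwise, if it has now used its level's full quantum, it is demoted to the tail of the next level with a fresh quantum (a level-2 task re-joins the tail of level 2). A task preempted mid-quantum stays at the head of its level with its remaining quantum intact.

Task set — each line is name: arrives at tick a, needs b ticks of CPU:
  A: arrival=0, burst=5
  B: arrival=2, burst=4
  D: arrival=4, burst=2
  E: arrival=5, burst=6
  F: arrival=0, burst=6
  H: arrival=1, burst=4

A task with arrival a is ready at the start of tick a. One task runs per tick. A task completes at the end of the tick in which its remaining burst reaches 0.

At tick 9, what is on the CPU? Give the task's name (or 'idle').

t=0: L0/L1/L2 = AF/-/- → run A
t=1: L0/L1/L2 = AFH/-/- → run A
t=2: L0/L1/L2 = FHB/A/- → run F
t=3: L0/L1/L2 = FHB/A/- → run F
t=4: L0/L1/L2 = HBD/AF/- → run H
t=5: L0/L1/L2 = HBDE/AF/- → run H
t=6: L0/L1/L2 = BDE/AFH/- → run B
t=7: L0/L1/L2 = BDE/AFH/- → run B
t=8: L0/L1/L2 = DE/AFHB/- → run D
t=9: L0/L1/L2 = DE/AFHB/- → run D
t=10: L0/L1/L2 = E/AFHB/- → run E
t=11: L0/L1/L2 = E/AFHB/- → run E
t=12: L0/L1/L2 = -/AFHBE/- → run A
t=13: L0/L1/L2 = -/AFHBE/- → run A
t=14: L0/L1/L2 = -/AFHBE/- → run A
t=15: L0/L1/L2 = -/FHBE/- → run F
t=16: L0/L1/L2 = -/FHBE/- → run F
t=17: L0/L1/L2 = -/FHBE/- → run F
t=18: L0/L1/L2 = -/FHBE/- → run F
t=19: L0/L1/L2 = -/HBE/- → run H
t=20: L0/L1/L2 = -/HBE/- → run H
t=21: L0/L1/L2 = -/BE/- → run B
t=22: L0/L1/L2 = -/BE/- → run B
t=23: L0/L1/L2 = -/E/- → run E
t=24: L0/L1/L2 = -/E/- → run E
t=25: L0/L1/L2 = -/E/- → run E
t=26: L0/L1/L2 = -/E/- → run E
t=27: (idle)
t=28: (idle)
t=29: (idle)
t=30: (idle)
t=31: (idle)

running at tick 9 = D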